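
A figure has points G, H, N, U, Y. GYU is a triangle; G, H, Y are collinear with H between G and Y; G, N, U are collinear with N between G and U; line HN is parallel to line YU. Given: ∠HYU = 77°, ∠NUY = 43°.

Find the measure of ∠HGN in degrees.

1. ∠GYU = 77°  [H on ray YG]
2. ∠GUY = 43°  [N on ray UG]
3. ∠UGY = 60°  [△GYU]
4. ∠HGN = 60°  [H on GY, N on GU]

∠HGN = 60°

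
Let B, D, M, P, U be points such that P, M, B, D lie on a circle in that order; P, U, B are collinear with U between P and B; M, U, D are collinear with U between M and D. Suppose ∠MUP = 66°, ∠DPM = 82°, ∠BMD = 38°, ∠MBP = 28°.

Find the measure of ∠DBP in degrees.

∠DBP = 70°

1. ∠BUD = 66°  [vertical angles at U]
2. ∠DBM = 98°  [cyclic PMBD, opposite ∠P+∠B]
3. ∠BDM = 44°  [△MBD]
4. ∠DBP = 70°  [△BUD]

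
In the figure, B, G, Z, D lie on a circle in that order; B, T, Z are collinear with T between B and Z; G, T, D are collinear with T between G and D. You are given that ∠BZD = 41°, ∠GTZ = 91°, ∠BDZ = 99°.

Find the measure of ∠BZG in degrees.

1. ∠BGD = 41°  [same arc BD]
2. ∠BTG = 89°  [linear pair at T on BZ]
3. ∠BGZ = 81°  [cyclic BGZD, opposite ∠G+∠D]
4. ∠GBZ = 50°  [△BTG]
5. ∠BZG = 49°  [△BGZ]

∠BZG = 49°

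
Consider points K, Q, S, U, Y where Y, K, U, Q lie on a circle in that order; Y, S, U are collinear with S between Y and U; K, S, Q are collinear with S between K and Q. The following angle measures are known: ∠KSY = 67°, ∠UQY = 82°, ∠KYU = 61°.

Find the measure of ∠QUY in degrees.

∠QUY = 52°

1. ∠QSU = 67°  [vertical angles at S]
2. ∠KQU = 61°  [same arc KU]
3. ∠QUY = 52°  [△USQ]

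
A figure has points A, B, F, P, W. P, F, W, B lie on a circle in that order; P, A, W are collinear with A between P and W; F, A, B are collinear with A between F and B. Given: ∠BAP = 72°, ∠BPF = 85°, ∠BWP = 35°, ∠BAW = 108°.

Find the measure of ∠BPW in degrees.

1. ∠BWF = 95°  [cyclic PFWB, opposite ∠P+∠W]
2. ∠FBW = 37°  [△WAB]
3. ∠BFW = 48°  [△FWB]
4. ∠BPW = 48°  [same arc WB]

∠BPW = 48°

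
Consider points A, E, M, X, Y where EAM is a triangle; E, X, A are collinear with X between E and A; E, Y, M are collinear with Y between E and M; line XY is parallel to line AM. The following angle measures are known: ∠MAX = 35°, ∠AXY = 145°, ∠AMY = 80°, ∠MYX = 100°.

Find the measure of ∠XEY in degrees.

∠XEY = 65°

1. ∠EXY = 35°  [linear pair at X on EA]
2. ∠EYX = 80°  [linear pair at Y on EM]
3. ∠XEY = 65°  [△EXY]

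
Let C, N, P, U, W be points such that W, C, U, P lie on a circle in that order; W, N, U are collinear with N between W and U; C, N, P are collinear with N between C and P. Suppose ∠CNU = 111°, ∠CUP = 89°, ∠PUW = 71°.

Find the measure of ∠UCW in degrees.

∠UCW = 122°

1. ∠CNW = 69°  [linear pair at N on WU]
2. ∠CWP = 91°  [cyclic WCUP, opposite ∠W+∠U]
3. ∠PCW = 71°  [same arc WP]
4. ∠CWU = 40°  [△WNC]
5. ∠CPW = 18°  [△WCP]
6. ∠CUW = 18°  [same arc WC]
7. ∠UCW = 122°  [△WCU]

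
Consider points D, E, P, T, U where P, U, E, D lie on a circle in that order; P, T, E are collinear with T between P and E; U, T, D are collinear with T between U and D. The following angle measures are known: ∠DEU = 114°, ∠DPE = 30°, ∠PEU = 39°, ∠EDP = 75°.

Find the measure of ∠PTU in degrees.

1. ∠DUE = 30°  [same arc ED]
2. ∠ETU = 111°  [△UTE]
3. ∠PTU = 69°  [linear pair at T on PE]

∠PTU = 69°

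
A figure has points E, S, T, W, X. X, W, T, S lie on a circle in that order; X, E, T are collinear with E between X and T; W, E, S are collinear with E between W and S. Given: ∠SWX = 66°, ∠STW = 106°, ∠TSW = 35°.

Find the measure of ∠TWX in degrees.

1. ∠SXW = 74°  [cyclic XWTS, opposite ∠X+∠T]
2. ∠TXW = 35°  [same arc WT]
3. ∠WSX = 40°  [△XWS]
4. ∠WTX = 40°  [same arc XW]
5. ∠TWX = 105°  [△XWT]

∠TWX = 105°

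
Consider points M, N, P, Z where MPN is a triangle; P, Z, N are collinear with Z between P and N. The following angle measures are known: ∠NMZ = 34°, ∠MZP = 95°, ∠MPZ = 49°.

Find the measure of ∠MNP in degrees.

1. ∠MZN = 85°  [linear pair at Z on PN]
2. ∠MNZ = 61°  [△MZN]
3. ∠MNP = 61°  [Z on ray NP]

∠MNP = 61°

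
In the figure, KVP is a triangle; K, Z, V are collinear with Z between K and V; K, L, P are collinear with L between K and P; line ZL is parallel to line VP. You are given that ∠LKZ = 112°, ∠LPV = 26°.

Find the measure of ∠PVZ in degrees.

∠PVZ = 42°

1. ∠PKV = 112°  [Z on KV, L on KP]
2. ∠KPV = 26°  [L on ray PK]
3. ∠KVP = 42°  [△KVP]
4. ∠PVZ = 42°  [Z on ray VK]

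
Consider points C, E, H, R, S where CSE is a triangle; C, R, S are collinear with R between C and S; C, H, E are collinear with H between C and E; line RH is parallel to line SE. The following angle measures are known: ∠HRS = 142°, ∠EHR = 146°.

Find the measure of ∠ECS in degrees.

1. ∠CRH = 38°  [linear pair at R on CS]
2. ∠CHR = 34°  [linear pair at H on CE]
3. ∠HCR = 108°  [△CRH]
4. ∠ECS = 108°  [R on CS, H on CE]

∠ECS = 108°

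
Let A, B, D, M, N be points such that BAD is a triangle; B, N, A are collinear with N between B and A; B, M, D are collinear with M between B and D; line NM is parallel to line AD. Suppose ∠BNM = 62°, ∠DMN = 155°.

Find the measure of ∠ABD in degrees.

∠ABD = 93°

1. ∠BMN = 25°  [linear pair at M on BD]
2. ∠MBN = 93°  [△BNM]
3. ∠ABD = 93°  [N on BA, M on BD]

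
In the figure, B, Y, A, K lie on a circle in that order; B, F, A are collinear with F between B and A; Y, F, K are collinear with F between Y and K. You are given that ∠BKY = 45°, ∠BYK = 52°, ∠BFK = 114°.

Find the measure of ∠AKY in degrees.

∠AKY = 62°

1. ∠BAK = 52°  [same arc BK]
2. ∠AFK = 66°  [linear pair at F on BA]
3. ∠AKY = 62°  [△AFK]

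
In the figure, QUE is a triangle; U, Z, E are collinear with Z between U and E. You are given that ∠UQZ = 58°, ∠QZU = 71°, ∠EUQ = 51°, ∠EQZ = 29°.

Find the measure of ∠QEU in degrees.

∠QEU = 42°

1. ∠EZQ = 109°  [linear pair at Z on UE]
2. ∠QEZ = 42°  [△QZE]
3. ∠QEU = 42°  [Z on ray EU]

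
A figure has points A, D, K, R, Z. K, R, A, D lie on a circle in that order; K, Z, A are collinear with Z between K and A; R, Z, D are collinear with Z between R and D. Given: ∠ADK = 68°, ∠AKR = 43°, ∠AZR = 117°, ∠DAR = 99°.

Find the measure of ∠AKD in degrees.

1. ∠ARK = 112°  [cyclic KRAD, opposite ∠R+∠D]
2. ∠KAR = 25°  [△KRA]
3. ∠DZK = 117°  [vertical angles at Z]
4. ∠KDR = 25°  [same arc KR]
5. ∠AKD = 38°  [△KZD]

∠AKD = 38°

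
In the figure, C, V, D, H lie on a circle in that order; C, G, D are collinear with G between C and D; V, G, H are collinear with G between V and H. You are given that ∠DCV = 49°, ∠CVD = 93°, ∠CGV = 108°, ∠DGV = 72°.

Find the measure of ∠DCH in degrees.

∠DCH = 70°

1. ∠DHV = 49°  [same arc VD]
2. ∠CHD = 87°  [cyclic CVDH, opposite ∠V+∠H]
3. ∠DGH = 108°  [vertical angles at G]
4. ∠CDH = 23°  [△DGH]
5. ∠DCH = 70°  [△CDH]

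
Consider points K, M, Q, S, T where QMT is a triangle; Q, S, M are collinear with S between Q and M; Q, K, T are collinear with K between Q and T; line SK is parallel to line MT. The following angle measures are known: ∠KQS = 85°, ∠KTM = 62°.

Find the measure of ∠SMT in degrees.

1. ∠MQT = 85°  [S on QM, K on QT]
2. ∠MTQ = 62°  [K on ray TQ]
3. ∠QMT = 33°  [△QMT]
4. ∠SMT = 33°  [S on ray MQ]

∠SMT = 33°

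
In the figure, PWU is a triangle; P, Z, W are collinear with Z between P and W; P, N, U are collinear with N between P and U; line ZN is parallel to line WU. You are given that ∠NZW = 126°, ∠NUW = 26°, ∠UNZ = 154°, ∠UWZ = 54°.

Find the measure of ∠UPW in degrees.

∠UPW = 100°

1. ∠PUW = 26°  [N on ray UP]
2. ∠PWU = 54°  [Z on ray WP]
3. ∠UPW = 100°  [△PWU]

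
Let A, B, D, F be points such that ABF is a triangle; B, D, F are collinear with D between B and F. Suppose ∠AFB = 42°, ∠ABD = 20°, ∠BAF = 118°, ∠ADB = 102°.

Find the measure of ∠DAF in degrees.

1. ∠AFD = 42°  [D on ray FB]
2. ∠ADF = 78°  [linear pair at D on BF]
3. ∠DAF = 60°  [△ADF]

∠DAF = 60°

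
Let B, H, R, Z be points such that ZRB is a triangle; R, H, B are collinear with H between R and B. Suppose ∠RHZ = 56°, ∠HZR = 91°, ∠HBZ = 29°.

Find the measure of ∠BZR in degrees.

1. ∠HRZ = 33°  [△ZRH]
2. ∠RBZ = 29°  [H on ray BR]
3. ∠BRZ = 33°  [H on ray RB]
4. ∠BZR = 118°  [△ZRB]

∠BZR = 118°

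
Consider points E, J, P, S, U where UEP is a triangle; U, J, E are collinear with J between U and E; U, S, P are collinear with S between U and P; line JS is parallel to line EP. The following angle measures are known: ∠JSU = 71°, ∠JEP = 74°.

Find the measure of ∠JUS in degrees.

1. ∠EPU = 71°  [JS∥EP, corresponding at S]
2. ∠PEU = 74°  [J on ray EU]
3. ∠EUP = 35°  [△UEP]
4. ∠JUS = 35°  [J on UE, S on UP]

∠JUS = 35°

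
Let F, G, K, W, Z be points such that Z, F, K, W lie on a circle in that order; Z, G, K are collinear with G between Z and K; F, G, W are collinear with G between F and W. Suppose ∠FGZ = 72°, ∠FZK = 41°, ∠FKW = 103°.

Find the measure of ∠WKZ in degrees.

∠WKZ = 67°

1. ∠KGW = 72°  [vertical angles at G]
2. ∠FWK = 41°  [same arc FK]
3. ∠WKZ = 67°  [△KGW]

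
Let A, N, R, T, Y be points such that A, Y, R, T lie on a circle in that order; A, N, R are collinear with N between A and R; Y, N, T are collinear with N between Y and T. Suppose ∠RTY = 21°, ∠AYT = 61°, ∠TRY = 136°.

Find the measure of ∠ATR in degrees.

1. ∠RYT = 23°  [△YRT]
2. ∠ART = 61°  [same arc AT]
3. ∠RAT = 23°  [same arc RT]
4. ∠ATR = 96°  [△ART]

∠ATR = 96°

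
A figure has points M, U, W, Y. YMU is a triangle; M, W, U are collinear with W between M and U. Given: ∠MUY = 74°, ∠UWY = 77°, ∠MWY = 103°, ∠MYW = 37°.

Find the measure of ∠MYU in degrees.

1. ∠WMY = 40°  [△YMW]
2. ∠UMY = 40°  [W on ray MU]
3. ∠MYU = 66°  [△YMU]

∠MYU = 66°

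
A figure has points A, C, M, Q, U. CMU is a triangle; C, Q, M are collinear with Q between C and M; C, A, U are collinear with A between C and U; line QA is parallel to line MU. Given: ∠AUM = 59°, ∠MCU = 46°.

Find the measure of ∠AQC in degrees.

∠AQC = 75°

1. ∠CUM = 59°  [A on ray UC]
2. ∠CMU = 75°  [△CMU]
3. ∠AQC = 75°  [QA∥MU, corresponding at Q]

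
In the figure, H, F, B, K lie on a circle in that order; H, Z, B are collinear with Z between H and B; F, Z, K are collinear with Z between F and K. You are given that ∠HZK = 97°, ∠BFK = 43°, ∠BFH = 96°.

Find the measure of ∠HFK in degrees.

∠HFK = 53°

1. ∠BZF = 97°  [vertical angles at Z]
2. ∠FBH = 40°  [△FZB]
3. ∠BHF = 44°  [△HFB]
4. ∠FZH = 83°  [linear pair at Z on HB]
5. ∠HFK = 53°  [△HZF]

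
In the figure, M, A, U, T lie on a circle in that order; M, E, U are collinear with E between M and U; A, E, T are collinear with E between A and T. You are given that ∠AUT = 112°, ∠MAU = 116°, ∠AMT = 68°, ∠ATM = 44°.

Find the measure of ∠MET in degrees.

∠MET = 88°

1. ∠MTU = 64°  [cyclic MAUT, opposite ∠A+∠T]
2. ∠MAT = 68°  [△MAT]
3. ∠MUT = 68°  [same arc MT]
4. ∠TMU = 48°  [△MUT]
5. ∠MET = 88°  [△MET]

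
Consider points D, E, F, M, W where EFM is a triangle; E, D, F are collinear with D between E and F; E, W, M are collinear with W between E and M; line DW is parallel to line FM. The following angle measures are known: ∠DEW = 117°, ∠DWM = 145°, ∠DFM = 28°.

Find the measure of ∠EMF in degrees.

∠EMF = 35°

1. ∠FEM = 117°  [D on EF, W on EM]
2. ∠EFM = 28°  [D on ray FE]
3. ∠EMF = 35°  [△EFM]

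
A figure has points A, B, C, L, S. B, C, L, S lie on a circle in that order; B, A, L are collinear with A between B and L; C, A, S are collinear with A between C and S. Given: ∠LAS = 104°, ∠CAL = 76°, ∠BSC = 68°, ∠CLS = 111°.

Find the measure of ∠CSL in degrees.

∠CSL = 33°

1. ∠BLC = 68°  [same arc BC]
2. ∠LCS = 36°  [△CAL]
3. ∠CSL = 33°  [△CLS]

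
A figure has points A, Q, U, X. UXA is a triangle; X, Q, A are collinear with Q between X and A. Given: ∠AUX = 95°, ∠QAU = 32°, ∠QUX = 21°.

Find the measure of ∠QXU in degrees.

1. ∠UAX = 32°  [Q on ray AX]
2. ∠AXU = 53°  [△UXA]
3. ∠QXU = 53°  [Q on ray XA]

∠QXU = 53°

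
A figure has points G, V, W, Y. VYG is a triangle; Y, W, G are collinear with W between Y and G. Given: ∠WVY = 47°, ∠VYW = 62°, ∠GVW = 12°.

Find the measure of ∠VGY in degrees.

1. ∠VWY = 71°  [△VYW]
2. ∠GWV = 109°  [linear pair at W on YG]
3. ∠VGW = 59°  [△VWG]
4. ∠VGY = 59°  [W on ray GY]

∠VGY = 59°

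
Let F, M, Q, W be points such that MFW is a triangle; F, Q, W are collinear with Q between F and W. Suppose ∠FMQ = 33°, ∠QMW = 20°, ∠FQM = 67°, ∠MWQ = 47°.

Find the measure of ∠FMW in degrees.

1. ∠MFQ = 80°  [△MFQ]
2. ∠FWM = 47°  [Q on ray WF]
3. ∠MFW = 80°  [Q on ray FW]
4. ∠FMW = 53°  [△MFW]

∠FMW = 53°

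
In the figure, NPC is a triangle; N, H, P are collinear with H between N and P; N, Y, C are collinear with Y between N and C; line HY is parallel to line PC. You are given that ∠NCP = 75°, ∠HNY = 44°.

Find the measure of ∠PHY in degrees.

1. ∠HYN = 75°  [HY∥PC, corresponding at Y]
2. ∠NHY = 61°  [△NHY]
3. ∠PHY = 119°  [linear pair at H on NP]

∠PHY = 119°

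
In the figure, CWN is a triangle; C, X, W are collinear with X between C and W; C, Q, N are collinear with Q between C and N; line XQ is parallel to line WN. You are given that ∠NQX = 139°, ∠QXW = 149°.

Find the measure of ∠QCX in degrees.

∠QCX = 108°

1. ∠CQX = 41°  [linear pair at Q on CN]
2. ∠CXQ = 31°  [linear pair at X on CW]
3. ∠QCX = 108°  [△CXQ]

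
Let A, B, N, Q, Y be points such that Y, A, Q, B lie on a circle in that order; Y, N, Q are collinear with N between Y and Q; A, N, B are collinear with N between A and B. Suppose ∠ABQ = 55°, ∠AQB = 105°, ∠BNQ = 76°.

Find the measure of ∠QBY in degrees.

∠QBY = 111°

1. ∠BAQ = 20°  [△AQB]
2. ∠BQY = 49°  [△QNB]
3. ∠BYQ = 20°  [same arc QB]
4. ∠QBY = 111°  [△YQB]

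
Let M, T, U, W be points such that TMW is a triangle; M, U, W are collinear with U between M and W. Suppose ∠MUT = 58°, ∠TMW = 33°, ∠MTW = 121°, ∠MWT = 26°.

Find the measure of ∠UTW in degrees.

∠UTW = 32°

1. ∠TUW = 122°  [linear pair at U on MW]
2. ∠TWU = 26°  [U on ray WM]
3. ∠UTW = 32°  [△TUW]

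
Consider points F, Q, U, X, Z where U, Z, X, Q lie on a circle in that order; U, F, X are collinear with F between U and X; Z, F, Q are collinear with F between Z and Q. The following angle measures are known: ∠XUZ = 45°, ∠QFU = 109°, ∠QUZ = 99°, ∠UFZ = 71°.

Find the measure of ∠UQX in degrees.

∠UQX = 62°

1. ∠XQZ = 45°  [same arc ZX]
2. ∠QZU = 64°  [△UFZ]
3. ∠QFX = 71°  [linear pair at F on UX]
4. ∠UQZ = 17°  [△UZQ]
5. ∠QXU = 64°  [△XFQ]
6. ∠QUX = 54°  [△UFQ]
7. ∠UQX = 62°  [△UXQ]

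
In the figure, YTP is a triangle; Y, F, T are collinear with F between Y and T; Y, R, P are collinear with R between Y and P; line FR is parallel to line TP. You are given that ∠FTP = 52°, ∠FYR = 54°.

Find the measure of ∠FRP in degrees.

1. ∠PTY = 52°  [F on ray TY]
2. ∠PYT = 54°  [F on YT, R on YP]
3. ∠TPY = 74°  [△YTP]
4. ∠FRY = 74°  [FR∥TP, corresponding at R]
5. ∠FRP = 106°  [linear pair at R on YP]

∠FRP = 106°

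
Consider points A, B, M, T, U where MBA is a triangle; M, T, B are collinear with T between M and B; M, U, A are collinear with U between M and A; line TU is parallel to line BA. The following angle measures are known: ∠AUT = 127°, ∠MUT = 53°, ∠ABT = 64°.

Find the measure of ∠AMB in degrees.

1. ∠BAM = 53°  [TU∥BA, corresponding at U]
2. ∠ABM = 64°  [T on ray BM]
3. ∠AMB = 63°  [△MBA]

∠AMB = 63°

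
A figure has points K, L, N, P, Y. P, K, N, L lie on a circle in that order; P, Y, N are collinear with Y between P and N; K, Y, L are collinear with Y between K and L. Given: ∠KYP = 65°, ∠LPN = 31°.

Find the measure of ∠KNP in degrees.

1. ∠KYN = 115°  [linear pair at Y on PN]
2. ∠LKN = 31°  [same arc NL]
3. ∠KNP = 34°  [△KYN]

∠KNP = 34°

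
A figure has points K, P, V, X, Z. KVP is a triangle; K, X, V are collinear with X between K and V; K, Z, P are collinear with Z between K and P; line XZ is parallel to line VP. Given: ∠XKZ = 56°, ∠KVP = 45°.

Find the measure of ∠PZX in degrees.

1. ∠PKV = 56°  [X on KV, Z on KP]
2. ∠KPV = 79°  [△KVP]
3. ∠KZX = 79°  [XZ∥VP, corresponding at Z]
4. ∠PZX = 101°  [linear pair at Z on KP]

∠PZX = 101°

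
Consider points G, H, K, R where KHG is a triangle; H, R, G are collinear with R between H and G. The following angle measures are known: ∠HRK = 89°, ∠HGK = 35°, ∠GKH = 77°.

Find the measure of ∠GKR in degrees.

∠GKR = 54°

1. ∠GRK = 91°  [linear pair at R on HG]
2. ∠KGR = 35°  [R on ray GH]
3. ∠GKR = 54°  [△KRG]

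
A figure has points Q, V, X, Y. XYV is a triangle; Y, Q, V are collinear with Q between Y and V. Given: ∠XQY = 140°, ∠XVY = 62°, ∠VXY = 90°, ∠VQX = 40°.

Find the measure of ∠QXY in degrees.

1. ∠VYX = 28°  [△XYV]
2. ∠QYX = 28°  [Q on ray YV]
3. ∠QXY = 12°  [△XYQ]

∠QXY = 12°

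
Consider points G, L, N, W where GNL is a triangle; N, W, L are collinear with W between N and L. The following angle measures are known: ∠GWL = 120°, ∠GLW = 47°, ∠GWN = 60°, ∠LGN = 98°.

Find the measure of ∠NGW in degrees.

1. ∠GLN = 47°  [W on ray LN]
2. ∠GNL = 35°  [△GNL]
3. ∠GNW = 35°  [W on ray NL]
4. ∠NGW = 85°  [△GNW]

∠NGW = 85°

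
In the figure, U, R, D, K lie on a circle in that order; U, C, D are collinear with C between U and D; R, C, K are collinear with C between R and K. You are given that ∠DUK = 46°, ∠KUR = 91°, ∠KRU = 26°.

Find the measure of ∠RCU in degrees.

∠RCU = 109°

1. ∠DRK = 46°  [same arc DK]
2. ∠KDR = 89°  [cyclic URDK, opposite ∠U+∠D]
3. ∠KDU = 26°  [same arc UK]
4. ∠DKR = 45°  [△RDK]
5. ∠DCK = 109°  [△DCK]
6. ∠RCU = 109°  [vertical angles at C]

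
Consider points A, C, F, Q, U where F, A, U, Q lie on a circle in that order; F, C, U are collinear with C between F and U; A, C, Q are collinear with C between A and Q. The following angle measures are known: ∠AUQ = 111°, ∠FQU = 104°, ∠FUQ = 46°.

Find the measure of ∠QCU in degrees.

1. ∠AFQ = 69°  [cyclic FAUQ, opposite ∠F+∠U]
2. ∠QFU = 30°  [△FUQ]
3. ∠FAQ = 46°  [same arc FQ]
4. ∠AQF = 65°  [△FAQ]
5. ∠FCQ = 85°  [△FCQ]
6. ∠QCU = 95°  [linear pair at C on FU]

∠QCU = 95°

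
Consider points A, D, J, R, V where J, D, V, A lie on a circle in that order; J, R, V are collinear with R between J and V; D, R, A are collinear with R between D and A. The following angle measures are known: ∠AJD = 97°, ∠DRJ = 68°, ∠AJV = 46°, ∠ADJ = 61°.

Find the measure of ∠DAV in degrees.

∠DAV = 51°

1. ∠AVD = 83°  [cyclic JDVA, opposite ∠J+∠V]
2. ∠ADV = 46°  [same arc VA]
3. ∠DAV = 51°  [△DVA]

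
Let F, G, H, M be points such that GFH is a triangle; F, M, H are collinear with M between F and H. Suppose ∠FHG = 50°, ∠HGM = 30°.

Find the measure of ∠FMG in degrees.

1. ∠GHM = 50°  [M on ray HF]
2. ∠GMH = 100°  [△GMH]
3. ∠FMG = 80°  [linear pair at M on FH]

∠FMG = 80°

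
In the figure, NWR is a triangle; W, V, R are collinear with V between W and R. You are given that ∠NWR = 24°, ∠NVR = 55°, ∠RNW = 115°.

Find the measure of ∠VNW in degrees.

∠VNW = 31°

1. ∠NWV = 24°  [V on ray WR]
2. ∠NVW = 125°  [linear pair at V on WR]
3. ∠VNW = 31°  [△NWV]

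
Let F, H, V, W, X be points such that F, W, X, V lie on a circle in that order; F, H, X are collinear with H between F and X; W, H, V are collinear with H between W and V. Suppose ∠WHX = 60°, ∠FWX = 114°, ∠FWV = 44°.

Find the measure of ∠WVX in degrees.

∠WVX = 16°

1. ∠FHV = 60°  [vertical angles at H]
2. ∠FXV = 44°  [same arc FV]
3. ∠VHX = 120°  [linear pair at H on FX]
4. ∠WVX = 16°  [△XHV]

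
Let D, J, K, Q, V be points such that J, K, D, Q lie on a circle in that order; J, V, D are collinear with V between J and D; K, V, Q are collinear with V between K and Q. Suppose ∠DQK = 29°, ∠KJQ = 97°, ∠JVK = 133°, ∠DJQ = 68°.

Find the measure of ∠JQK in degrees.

∠JQK = 65°

1. ∠DJK = 29°  [same arc KD]
2. ∠JKQ = 18°  [△JVK]
3. ∠JQK = 65°  [△JKQ]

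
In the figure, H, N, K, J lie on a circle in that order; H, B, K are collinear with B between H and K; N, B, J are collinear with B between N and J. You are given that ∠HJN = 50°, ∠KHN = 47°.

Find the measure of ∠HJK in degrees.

∠HJK = 97°

1. ∠HKN = 50°  [same arc HN]
2. ∠HNK = 83°  [△HNK]
3. ∠HJK = 97°  [cyclic HNKJ, opposite ∠N+∠J]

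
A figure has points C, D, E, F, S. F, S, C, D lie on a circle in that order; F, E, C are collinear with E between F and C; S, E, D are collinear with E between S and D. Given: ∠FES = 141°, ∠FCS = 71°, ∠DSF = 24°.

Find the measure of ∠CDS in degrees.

1. ∠CED = 141°  [vertical angles at E]
2. ∠DCF = 24°  [same arc FD]
3. ∠CDS = 15°  [△CED]

∠CDS = 15°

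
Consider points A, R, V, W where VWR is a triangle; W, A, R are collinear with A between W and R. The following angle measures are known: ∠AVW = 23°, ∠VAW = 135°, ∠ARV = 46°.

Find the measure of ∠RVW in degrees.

1. ∠AWV = 22°  [△VWA]
2. ∠VRW = 46°  [A on ray RW]
3. ∠RWV = 22°  [A on ray WR]
4. ∠RVW = 112°  [△VWR]

∠RVW = 112°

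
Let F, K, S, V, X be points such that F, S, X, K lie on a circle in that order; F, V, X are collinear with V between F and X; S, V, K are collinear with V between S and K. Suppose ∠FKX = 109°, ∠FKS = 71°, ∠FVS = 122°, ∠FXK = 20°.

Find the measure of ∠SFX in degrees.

1. ∠FSX = 71°  [cyclic FSXK, opposite ∠S+∠K]
2. ∠FXS = 71°  [same arc FS]
3. ∠SFX = 38°  [△FSX]

∠SFX = 38°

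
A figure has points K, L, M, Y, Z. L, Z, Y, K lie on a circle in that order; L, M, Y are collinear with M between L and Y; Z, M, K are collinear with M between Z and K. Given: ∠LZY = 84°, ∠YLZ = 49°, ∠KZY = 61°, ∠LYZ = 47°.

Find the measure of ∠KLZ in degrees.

1. ∠YKZ = 49°  [same arc ZY]
2. ∠KYZ = 70°  [△ZYK]
3. ∠KLZ = 110°  [cyclic LZYK, opposite ∠L+∠Y]

∠KLZ = 110°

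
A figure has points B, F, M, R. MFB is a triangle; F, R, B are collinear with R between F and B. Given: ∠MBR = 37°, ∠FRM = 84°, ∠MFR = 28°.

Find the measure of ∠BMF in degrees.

1. ∠FBM = 37°  [R on ray BF]
2. ∠BFM = 28°  [R on ray FB]
3. ∠BMF = 115°  [△MFB]

∠BMF = 115°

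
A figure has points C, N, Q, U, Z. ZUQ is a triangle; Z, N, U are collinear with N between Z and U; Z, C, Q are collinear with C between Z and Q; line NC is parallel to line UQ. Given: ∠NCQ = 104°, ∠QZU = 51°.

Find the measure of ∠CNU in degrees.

∠CNU = 127°

1. ∠NCZ = 76°  [linear pair at C on ZQ]
2. ∠CZN = 51°  [N on ZU, C on ZQ]
3. ∠CNZ = 53°  [△ZNC]
4. ∠CNU = 127°  [linear pair at N on ZU]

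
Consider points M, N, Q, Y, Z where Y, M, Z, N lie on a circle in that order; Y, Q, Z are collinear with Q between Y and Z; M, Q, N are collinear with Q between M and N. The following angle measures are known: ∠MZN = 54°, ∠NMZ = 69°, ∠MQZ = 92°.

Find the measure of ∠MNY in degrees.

1. ∠NYZ = 69°  [same arc ZN]
2. ∠NQY = 92°  [vertical angles at Q]
3. ∠MNY = 19°  [△YQN]

∠MNY = 19°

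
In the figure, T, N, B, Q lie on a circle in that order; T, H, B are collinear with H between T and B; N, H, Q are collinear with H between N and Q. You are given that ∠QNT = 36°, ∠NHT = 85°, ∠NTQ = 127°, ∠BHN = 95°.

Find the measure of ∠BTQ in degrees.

1. ∠NQT = 17°  [△TNQ]
2. ∠QHT = 95°  [vertical angles at H]
3. ∠BTQ = 68°  [△THQ]

∠BTQ = 68°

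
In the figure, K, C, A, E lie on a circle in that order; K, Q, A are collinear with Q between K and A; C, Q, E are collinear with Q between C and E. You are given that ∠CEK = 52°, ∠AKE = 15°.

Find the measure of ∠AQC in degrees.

1. ∠CAK = 52°  [same arc KC]
2. ∠ACE = 15°  [same arc AE]
3. ∠AQC = 113°  [△CQA]

∠AQC = 113°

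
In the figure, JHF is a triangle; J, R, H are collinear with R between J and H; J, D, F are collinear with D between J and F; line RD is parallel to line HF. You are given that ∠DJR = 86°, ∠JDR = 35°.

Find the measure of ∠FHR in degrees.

∠FHR = 59°

1. ∠DRJ = 59°  [△JRD]
2. ∠DRH = 121°  [linear pair at R on JH]
3. ∠FHR = 59°  [RD∥HF, co-interior at H–R]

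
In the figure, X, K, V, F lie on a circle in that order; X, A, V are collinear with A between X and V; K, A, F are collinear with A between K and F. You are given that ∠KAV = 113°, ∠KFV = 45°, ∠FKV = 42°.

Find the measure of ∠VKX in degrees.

1. ∠KVX = 25°  [△KAV]
2. ∠KXV = 45°  [same arc KV]
3. ∠VKX = 110°  [△XKV]

∠VKX = 110°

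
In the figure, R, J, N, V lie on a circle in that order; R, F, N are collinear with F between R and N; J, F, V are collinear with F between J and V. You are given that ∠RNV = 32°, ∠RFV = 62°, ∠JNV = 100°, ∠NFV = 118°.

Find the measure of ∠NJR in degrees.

∠NJR = 82°

1. ∠RJV = 32°  [same arc RV]
2. ∠JVN = 30°  [△NFV]
3. ∠JFN = 62°  [vertical angles at F]
4. ∠NJV = 50°  [△JNV]
5. ∠JFR = 118°  [vertical angles at F]
6. ∠JRN = 30°  [△RFJ]
7. ∠JNR = 68°  [△JFN]
8. ∠NJR = 82°  [△RJN]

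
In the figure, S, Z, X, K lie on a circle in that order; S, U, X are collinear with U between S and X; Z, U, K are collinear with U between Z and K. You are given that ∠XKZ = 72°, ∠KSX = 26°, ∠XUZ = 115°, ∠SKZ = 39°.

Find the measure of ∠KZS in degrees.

1. ∠XSZ = 72°  [same arc ZX]
2. ∠SUZ = 65°  [linear pair at U on SX]
3. ∠KZS = 43°  [△SUZ]

∠KZS = 43°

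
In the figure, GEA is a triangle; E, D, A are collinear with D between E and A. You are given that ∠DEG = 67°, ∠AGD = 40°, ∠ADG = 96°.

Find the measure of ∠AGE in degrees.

1. ∠AEG = 67°  [D on ray EA]
2. ∠DAG = 44°  [△GDA]
3. ∠EAG = 44°  [D on ray AE]
4. ∠AGE = 69°  [△GEA]

∠AGE = 69°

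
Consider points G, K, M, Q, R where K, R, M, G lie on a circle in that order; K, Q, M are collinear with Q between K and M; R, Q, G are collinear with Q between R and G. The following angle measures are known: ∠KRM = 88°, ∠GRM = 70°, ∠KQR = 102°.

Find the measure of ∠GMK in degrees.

∠GMK = 18°

1. ∠KGM = 92°  [cyclic KRMG, opposite ∠R+∠G]
2. ∠GKM = 70°  [same arc MG]
3. ∠GMK = 18°  [△KMG]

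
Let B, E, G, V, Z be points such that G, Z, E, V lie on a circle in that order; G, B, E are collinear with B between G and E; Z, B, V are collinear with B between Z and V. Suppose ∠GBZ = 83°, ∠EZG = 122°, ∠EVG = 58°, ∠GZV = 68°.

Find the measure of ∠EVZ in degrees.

∠EVZ = 29°

1. ∠EBV = 83°  [vertical angles at B]
2. ∠GEV = 68°  [same arc GV]
3. ∠EVZ = 29°  [△EBV]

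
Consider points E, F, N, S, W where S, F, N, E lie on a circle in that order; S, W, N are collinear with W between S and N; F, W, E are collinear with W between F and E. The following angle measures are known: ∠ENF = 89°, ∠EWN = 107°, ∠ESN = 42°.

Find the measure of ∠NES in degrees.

1. ∠ESF = 91°  [cyclic SFNE, opposite ∠S+∠N]
2. ∠EWS = 73°  [linear pair at W on SN]
3. ∠FES = 65°  [△SWE]
4. ∠EFS = 24°  [△SFE]
5. ∠ENS = 24°  [same arc SE]
6. ∠NES = 114°  [△SNE]

∠NES = 114°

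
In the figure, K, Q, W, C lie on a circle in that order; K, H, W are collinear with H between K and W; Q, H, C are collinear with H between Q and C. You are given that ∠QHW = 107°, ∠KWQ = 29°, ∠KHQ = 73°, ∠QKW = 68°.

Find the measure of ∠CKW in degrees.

1. ∠CHK = 107°  [vertical angles at H]
2. ∠KCQ = 29°  [same arc KQ]
3. ∠CKW = 44°  [△KHC]

∠CKW = 44°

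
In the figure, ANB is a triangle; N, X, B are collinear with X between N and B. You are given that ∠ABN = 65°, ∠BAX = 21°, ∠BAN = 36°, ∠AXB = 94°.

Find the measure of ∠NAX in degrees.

∠NAX = 15°

1. ∠ANB = 79°  [△ANB]
2. ∠AXN = 86°  [linear pair at X on NB]
3. ∠ANX = 79°  [X on ray NB]
4. ∠NAX = 15°  [△ANX]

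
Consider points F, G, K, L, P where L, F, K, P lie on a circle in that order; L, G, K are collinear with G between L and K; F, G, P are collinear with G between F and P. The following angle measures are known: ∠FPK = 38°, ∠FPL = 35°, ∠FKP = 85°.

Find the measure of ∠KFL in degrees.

1. ∠FLK = 38°  [same arc FK]
2. ∠FKL = 35°  [same arc LF]
3. ∠KFL = 107°  [△LFK]

∠KFL = 107°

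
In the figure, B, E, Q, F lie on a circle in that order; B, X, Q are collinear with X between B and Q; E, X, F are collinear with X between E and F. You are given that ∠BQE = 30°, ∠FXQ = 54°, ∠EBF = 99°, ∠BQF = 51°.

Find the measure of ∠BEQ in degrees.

∠BEQ = 75°

1. ∠BFE = 30°  [same arc BE]
2. ∠BXE = 54°  [vertical angles at X]
3. ∠BEF = 51°  [△BEF]
4. ∠EBQ = 75°  [△BXE]
5. ∠BEQ = 75°  [△BEQ]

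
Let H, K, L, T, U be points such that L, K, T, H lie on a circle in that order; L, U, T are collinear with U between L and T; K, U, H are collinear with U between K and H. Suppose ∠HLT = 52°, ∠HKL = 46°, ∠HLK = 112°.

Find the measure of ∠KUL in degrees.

∠KUL = 74°

1. ∠HKT = 52°  [same arc TH]
2. ∠HTL = 46°  [same arc LH]
3. ∠HTK = 68°  [cyclic LKTH, opposite ∠L+∠T]
4. ∠KHT = 60°  [△KTH]
5. ∠HUT = 74°  [△TUH]
6. ∠KUL = 74°  [vertical angles at U]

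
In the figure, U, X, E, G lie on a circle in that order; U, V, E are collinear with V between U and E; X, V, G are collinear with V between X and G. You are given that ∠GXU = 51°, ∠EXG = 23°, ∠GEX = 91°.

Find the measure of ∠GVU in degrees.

∠GVU = 117°

1. ∠GEU = 51°  [same arc UG]
2. ∠EGX = 66°  [△XEG]
3. ∠EVG = 63°  [△EVG]
4. ∠GVU = 117°  [linear pair at V on UE]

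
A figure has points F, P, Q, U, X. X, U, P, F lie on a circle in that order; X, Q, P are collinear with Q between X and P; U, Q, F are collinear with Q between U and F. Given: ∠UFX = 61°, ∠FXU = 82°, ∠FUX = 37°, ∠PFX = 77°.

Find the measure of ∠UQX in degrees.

1. ∠UPX = 61°  [same arc XU]
2. ∠PUX = 103°  [cyclic XUPF, opposite ∠U+∠F]
3. ∠PXU = 16°  [△XUP]
4. ∠UQX = 127°  [△XQU]

∠UQX = 127°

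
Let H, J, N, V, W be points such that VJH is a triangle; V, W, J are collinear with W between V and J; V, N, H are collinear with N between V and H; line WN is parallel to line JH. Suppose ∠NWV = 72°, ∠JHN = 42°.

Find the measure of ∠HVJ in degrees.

∠HVJ = 66°

1. ∠HJV = 72°  [WN∥JH, corresponding at W]
2. ∠JHV = 42°  [N on ray HV]
3. ∠HVJ = 66°  [△VJH]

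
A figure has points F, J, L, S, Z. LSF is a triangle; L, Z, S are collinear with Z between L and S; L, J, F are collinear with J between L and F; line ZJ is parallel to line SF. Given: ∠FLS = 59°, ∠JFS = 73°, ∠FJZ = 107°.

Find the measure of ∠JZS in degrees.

∠JZS = 132°

1. ∠JLZ = 59°  [Z on LS, J on LF]
2. ∠LJZ = 73°  [linear pair at J on LF]
3. ∠JZL = 48°  [△LZJ]
4. ∠JZS = 132°  [linear pair at Z on LS]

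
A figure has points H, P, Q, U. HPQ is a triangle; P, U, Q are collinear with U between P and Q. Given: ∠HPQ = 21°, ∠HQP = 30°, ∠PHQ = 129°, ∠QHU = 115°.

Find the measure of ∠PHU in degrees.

∠PHU = 14°

1. ∠HPU = 21°  [U on ray PQ]
2. ∠HQU = 30°  [U on ray QP]
3. ∠HUQ = 35°  [△HUQ]
4. ∠HUP = 145°  [linear pair at U on PQ]
5. ∠PHU = 14°  [△HPU]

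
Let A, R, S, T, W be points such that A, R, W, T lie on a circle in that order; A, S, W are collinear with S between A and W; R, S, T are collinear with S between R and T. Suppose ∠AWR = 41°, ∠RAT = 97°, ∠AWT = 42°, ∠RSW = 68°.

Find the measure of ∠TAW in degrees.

∠TAW = 71°

1. ∠ATR = 41°  [same arc AR]
2. ∠AST = 68°  [vertical angles at S]
3. ∠TAW = 71°  [△AST]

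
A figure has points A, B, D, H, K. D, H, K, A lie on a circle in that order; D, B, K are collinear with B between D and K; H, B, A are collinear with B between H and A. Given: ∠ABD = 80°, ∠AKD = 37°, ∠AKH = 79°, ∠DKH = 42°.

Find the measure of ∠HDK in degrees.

∠HDK = 43°

1. ∠HBK = 80°  [vertical angles at B]
2. ∠AHD = 37°  [same arc DA]
3. ∠DBH = 100°  [linear pair at B on DK]
4. ∠HDK = 43°  [△DBH]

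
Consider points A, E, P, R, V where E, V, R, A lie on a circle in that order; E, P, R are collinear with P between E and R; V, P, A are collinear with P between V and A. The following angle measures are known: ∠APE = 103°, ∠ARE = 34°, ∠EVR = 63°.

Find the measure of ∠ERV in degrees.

1. ∠RPV = 103°  [vertical angles at P]
2. ∠AVE = 34°  [same arc EA]
3. ∠EPV = 77°  [linear pair at P on ER]
4. ∠REV = 69°  [△EPV]
5. ∠ERV = 48°  [△EVR]

∠ERV = 48°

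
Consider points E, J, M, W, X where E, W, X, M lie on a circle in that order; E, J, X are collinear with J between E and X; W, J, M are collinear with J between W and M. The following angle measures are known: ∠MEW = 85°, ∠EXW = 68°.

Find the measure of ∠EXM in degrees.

∠EXM = 27°

1. ∠EMW = 68°  [same arc EW]
2. ∠EWM = 27°  [△EWM]
3. ∠EXM = 27°  [same arc EM]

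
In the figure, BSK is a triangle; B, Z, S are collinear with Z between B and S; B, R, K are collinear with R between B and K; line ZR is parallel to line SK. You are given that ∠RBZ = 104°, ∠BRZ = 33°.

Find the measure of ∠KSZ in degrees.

1. ∠BZR = 43°  [△BZR]
2. ∠RZS = 137°  [linear pair at Z on BS]
3. ∠KSZ = 43°  [ZR∥SK, co-interior at S–Z]

∠KSZ = 43°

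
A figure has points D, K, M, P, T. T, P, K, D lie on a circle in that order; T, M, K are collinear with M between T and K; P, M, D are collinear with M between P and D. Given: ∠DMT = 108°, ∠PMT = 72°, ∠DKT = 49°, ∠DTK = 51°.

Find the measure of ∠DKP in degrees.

1. ∠DMK = 72°  [linear pair at M on TK]
2. ∠KDP = 59°  [△KMD]
3. ∠DPK = 51°  [same arc KD]
4. ∠DKP = 70°  [△PKD]

∠DKP = 70°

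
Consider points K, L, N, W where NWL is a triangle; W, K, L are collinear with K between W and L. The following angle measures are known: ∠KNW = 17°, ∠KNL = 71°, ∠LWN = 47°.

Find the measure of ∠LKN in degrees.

1. ∠KWN = 47°  [K on ray WL]
2. ∠NKW = 116°  [△NWK]
3. ∠LKN = 64°  [linear pair at K on WL]

∠LKN = 64°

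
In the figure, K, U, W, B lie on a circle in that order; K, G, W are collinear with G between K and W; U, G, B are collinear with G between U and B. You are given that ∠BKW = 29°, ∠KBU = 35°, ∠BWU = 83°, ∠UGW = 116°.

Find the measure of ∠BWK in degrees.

1. ∠BUW = 29°  [same arc WB]
2. ∠BGK = 116°  [△KGB]
3. ∠UBW = 68°  [△UWB]
4. ∠BGW = 64°  [linear pair at G on KW]
5. ∠BWK = 48°  [△WGB]

∠BWK = 48°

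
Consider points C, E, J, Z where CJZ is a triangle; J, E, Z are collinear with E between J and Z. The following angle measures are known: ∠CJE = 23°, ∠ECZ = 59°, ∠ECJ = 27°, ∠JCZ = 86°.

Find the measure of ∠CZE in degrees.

1. ∠CJZ = 23°  [E on ray JZ]
2. ∠CZJ = 71°  [△CJZ]
3. ∠CZE = 71°  [E on ray ZJ]

∠CZE = 71°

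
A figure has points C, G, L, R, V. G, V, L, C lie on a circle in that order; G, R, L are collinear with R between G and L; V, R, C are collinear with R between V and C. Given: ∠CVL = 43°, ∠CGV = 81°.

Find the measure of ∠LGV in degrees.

∠LGV = 38°

1. ∠CLV = 99°  [cyclic GVLC, opposite ∠G+∠L]
2. ∠LCV = 38°  [△VLC]
3. ∠LGV = 38°  [same arc VL]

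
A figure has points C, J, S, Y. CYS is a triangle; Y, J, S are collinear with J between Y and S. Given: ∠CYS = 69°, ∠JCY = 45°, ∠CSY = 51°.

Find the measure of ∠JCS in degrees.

1. ∠CYJ = 69°  [J on ray YS]
2. ∠CJY = 66°  [△CYJ]
3. ∠CSJ = 51°  [J on ray SY]
4. ∠CJS = 114°  [linear pair at J on YS]
5. ∠JCS = 15°  [△CJS]

∠JCS = 15°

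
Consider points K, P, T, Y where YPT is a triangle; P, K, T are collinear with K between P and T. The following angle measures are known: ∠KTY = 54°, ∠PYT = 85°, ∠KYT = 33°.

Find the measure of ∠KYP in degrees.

1. ∠TKY = 93°  [△YKT]
2. ∠PTY = 54°  [K on ray TP]
3. ∠TPY = 41°  [△YPT]
4. ∠PKY = 87°  [linear pair at K on PT]
5. ∠KPY = 41°  [K on ray PT]
6. ∠KYP = 52°  [△YPK]

∠KYP = 52°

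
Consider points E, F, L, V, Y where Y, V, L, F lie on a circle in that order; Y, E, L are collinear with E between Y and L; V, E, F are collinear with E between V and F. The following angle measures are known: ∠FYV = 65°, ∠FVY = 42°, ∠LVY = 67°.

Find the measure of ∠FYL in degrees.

1. ∠FLY = 42°  [same arc YF]
2. ∠LFY = 113°  [cyclic YVLF, opposite ∠V+∠F]
3. ∠FYL = 25°  [△YLF]

∠FYL = 25°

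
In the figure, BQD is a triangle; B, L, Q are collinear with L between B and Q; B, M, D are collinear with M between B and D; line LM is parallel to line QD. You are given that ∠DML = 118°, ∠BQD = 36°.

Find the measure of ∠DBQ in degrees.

∠DBQ = 82°

1. ∠BML = 62°  [linear pair at M on BD]
2. ∠BLM = 36°  [LM∥QD, corresponding at L]
3. ∠LBM = 82°  [△BLM]
4. ∠DBQ = 82°  [L on BQ, M on BD]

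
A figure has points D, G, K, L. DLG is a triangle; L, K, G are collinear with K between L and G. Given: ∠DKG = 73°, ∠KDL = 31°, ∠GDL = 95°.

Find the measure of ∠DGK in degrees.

1. ∠DKL = 107°  [linear pair at K on LG]
2. ∠DLK = 42°  [△DLK]
3. ∠DLG = 42°  [K on ray LG]
4. ∠DGL = 43°  [△DLG]
5. ∠DGK = 43°  [K on ray GL]

∠DGK = 43°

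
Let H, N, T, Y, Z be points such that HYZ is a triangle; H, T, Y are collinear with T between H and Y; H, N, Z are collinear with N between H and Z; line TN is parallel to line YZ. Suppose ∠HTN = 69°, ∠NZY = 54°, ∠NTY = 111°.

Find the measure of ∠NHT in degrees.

∠NHT = 57°

1. ∠HYZ = 69°  [TN∥YZ, corresponding at T]
2. ∠HZY = 54°  [N on ray ZH]
3. ∠YHZ = 57°  [△HYZ]
4. ∠NHT = 57°  [T on HY, N on HZ]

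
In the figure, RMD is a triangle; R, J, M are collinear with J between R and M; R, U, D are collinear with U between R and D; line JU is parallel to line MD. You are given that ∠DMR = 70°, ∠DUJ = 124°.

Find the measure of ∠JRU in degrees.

∠JRU = 54°

1. ∠RJU = 70°  [JU∥MD, corresponding at J]
2. ∠JUR = 56°  [linear pair at U on RD]
3. ∠JRU = 54°  [△RJU]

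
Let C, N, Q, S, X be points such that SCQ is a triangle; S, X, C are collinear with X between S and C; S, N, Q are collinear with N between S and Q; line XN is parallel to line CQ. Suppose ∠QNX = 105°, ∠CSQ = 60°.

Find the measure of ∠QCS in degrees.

∠QCS = 45°

1. ∠SNX = 75°  [linear pair at N on SQ]
2. ∠NSX = 60°  [X on SC, N on SQ]
3. ∠NXS = 45°  [△SXN]
4. ∠QCS = 45°  [XN∥CQ, corresponding at X]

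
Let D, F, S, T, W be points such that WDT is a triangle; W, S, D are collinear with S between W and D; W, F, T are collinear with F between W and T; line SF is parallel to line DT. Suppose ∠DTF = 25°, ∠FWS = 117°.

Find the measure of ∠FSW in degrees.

1. ∠DTW = 25°  [F on ray TW]
2. ∠DWT = 117°  [S on WD, F on WT]
3. ∠TDW = 38°  [△WDT]
4. ∠FSW = 38°  [SF∥DT, corresponding at S]

∠FSW = 38°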